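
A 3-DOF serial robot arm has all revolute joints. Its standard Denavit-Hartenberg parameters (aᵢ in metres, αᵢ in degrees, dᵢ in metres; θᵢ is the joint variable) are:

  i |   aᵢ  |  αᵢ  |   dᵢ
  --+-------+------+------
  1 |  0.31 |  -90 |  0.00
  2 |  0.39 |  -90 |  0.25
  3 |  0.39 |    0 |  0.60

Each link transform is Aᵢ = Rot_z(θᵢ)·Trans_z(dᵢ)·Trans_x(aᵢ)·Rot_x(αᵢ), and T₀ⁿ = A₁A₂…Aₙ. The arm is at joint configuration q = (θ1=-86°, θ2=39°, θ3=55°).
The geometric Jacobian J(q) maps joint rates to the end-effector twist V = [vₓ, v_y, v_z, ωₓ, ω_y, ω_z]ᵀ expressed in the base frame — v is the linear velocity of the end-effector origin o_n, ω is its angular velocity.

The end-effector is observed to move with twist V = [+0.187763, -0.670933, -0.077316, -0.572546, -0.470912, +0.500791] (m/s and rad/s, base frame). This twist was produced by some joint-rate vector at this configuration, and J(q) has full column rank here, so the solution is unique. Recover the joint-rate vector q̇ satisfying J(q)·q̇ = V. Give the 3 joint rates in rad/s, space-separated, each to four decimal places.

-0.0300 -0.6040 -0.6830

o_n = [-0.0407, -0.4132, -0.8525]
J₁: ẑ×o_n = [0.4132, -0.0407, 0.0000], ω = ẑ
J2: z=[0.9976, 0.0698, 0.0000] o=[0.0216, -0.3092, 0.0000] → [-0.0595, 0.8504, -0.0993, 0.9976, 0.0698, 0.0000]
J3: z=[-0.0439, 0.6278, -0.7771] o=[0.2922, -0.5942, -0.2454] → [-0.2405, 0.2321, 0.2010, -0.0439, 0.6278, -0.7771]
q̇ = J⁺·V = [-0.0300, -0.6040, -0.6830]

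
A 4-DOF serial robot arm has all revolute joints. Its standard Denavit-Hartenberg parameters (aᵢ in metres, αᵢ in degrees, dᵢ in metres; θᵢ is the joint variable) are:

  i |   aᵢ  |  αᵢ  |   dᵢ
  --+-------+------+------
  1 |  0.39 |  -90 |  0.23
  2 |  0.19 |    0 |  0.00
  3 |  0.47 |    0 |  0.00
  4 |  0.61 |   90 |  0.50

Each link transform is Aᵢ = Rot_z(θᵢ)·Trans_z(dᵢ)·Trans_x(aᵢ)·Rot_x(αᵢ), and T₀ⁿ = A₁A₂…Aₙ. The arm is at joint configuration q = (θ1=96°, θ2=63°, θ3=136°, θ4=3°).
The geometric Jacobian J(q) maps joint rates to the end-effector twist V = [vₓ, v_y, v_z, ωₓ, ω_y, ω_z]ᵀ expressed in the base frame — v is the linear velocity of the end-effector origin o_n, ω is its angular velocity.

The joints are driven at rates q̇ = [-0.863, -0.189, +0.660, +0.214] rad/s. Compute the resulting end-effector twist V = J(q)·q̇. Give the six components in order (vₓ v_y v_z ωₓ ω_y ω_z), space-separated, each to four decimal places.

-0.5304 0.6402 0.6130 -0.6812 -0.0716 -0.8630

o_n = [-0.4415, -0.5831, 0.4422]
J₁: ẑ×o_n = [0.5831, -0.4415, 0.0000], ω = ẑ
J2: z=[-0.9945, -0.1045, 0.0000] o=[-0.0408, 0.3879, 0.2300] → [-0.0222, 0.2111, 0.9237, -0.9945, -0.1045, 0.0000]
J3: z=[-0.9945, -0.1045, 0.0000] o=[-0.0498, 0.4736, 0.0607] → [-0.0399, 0.3794, 1.0100, -0.9945, -0.1045, 0.0000]
J4: z=[-0.9945, -0.1045, 0.0000] o=[-0.0033, 0.0317, 0.2137] → [-0.0239, 0.2273, 0.5656, -0.9945, -0.1045, 0.0000]
V = J·q̇ = [-0.5304, 0.6402, 0.6130, -0.6812, -0.0716, -0.8630]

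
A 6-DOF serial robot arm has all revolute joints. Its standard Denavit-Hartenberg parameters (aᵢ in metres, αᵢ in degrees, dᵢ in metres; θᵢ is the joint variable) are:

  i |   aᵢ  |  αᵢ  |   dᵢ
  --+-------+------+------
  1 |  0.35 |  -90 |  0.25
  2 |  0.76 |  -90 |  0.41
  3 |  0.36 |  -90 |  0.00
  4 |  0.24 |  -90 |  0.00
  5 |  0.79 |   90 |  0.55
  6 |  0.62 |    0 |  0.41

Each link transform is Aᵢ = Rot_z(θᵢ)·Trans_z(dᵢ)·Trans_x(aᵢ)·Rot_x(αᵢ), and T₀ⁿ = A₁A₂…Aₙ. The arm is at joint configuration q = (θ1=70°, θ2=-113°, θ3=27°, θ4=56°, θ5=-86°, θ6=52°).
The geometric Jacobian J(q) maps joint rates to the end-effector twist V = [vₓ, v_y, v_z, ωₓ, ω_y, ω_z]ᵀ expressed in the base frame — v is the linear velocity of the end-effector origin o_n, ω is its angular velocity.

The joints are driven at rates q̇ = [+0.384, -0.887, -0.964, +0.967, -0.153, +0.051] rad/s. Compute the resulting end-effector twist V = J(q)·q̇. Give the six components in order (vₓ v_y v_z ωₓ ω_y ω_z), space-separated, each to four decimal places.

o_n = [0.3790, -0.1498, -0.2004]
J₁: ẑ×o_n = [0.1498, 0.3790, -0.0000], ω = ẑ
J2: z=[-0.9397, 0.3420, 0.0000] o=[0.1197, 0.3289, 0.2500] → [-0.1541, -0.4233, 0.3611, -0.9397, 0.3420, 0.0000]
J3: z=[0.3148, 0.8650, 0.3907] o=[-0.3671, 0.1901, 0.9496] → [-0.8620, 0.6536, -0.7524, 0.3148, 0.8650, 0.3907]
J4: z=[0.8979, -0.1381, -0.4179] o=[-0.2564, 0.0164, 1.2448] → [0.1301, 1.0322, -0.0615, 0.8979, -0.1381, -0.4179]
J5: z=[-0.4310, -0.0838, -0.8985] o=[-0.2778, -0.2204, 1.2772] → [0.1873, -1.2269, 0.0245, -0.4310, -0.0838, -0.8985]
J6: z=[0.1515, 0.9748, -0.1635] o=[0.1879, -0.4297, 0.4611] → [-0.5991, 0.0689, -0.1439, 0.1515, 0.9748, -0.1635]
V = J·q̇ = [1.0917, 1.0803, 0.3344, 1.4720, -1.2082, -0.2677]

1.0917 1.0803 0.3344 1.4720 -1.2082 -0.2677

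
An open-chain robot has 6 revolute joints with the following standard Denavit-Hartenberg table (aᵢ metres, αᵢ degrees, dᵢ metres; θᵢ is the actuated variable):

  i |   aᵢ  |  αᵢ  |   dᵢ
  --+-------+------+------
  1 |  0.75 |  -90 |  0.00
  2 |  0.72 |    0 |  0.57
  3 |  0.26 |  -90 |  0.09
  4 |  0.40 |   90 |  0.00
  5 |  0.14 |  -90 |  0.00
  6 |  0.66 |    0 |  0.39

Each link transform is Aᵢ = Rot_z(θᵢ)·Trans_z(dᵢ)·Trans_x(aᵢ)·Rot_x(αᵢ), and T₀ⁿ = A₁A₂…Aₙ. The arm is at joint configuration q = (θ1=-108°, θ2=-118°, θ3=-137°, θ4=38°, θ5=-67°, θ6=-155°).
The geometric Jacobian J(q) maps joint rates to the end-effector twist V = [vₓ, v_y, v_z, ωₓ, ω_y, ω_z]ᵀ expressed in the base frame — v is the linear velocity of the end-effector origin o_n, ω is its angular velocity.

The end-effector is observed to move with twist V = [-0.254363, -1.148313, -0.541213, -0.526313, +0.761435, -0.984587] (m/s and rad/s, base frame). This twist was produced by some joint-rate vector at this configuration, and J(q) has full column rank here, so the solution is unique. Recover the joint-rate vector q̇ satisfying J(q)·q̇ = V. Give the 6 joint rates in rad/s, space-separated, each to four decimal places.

o_n = [0.6123, 0.1928, -0.0742]
J₁: ẑ×o_n = [-0.1928, 0.6123, 0.0000], ω = ẑ
J2: z=[0.9511, -0.3090, 0.0000] o=[-0.2318, -0.7133, 0.0000] → [0.0229, 0.0705, 1.1226, 0.9511, -0.3090, 0.0000]
J3: z=[0.9511, -0.3090, 0.0000] o=[0.4148, -0.5680, 0.6357] → [0.2194, 0.6751, 0.7846, 0.9511, -0.3090, 0.0000]
J4: z=[0.2985, 0.9187, 0.2588] o=[0.5212, -0.5318, 0.3846] → [-0.6090, 0.1605, 0.1326, 0.2985, 0.9187, 0.2588]
J5: z=[0.7987, -0.0920, -0.5947] o=[0.3122, -0.3781, 0.0801] → [0.3537, -0.0553, 0.4836, 0.7987, -0.0920, -0.5947]
J6: z=[-0.3643, 0.7126, -0.5995] o=[0.2451, -0.4754, 0.0051] → [0.3442, -0.2490, -0.5051, -0.3643, 0.7126, -0.5995]
q̇ = J⁺·V = [-0.9760, -0.0060, -0.9220, 0.5390, 0.2460, 0.0030]

-0.9760 -0.0060 -0.9220 0.5390 0.2460 0.0030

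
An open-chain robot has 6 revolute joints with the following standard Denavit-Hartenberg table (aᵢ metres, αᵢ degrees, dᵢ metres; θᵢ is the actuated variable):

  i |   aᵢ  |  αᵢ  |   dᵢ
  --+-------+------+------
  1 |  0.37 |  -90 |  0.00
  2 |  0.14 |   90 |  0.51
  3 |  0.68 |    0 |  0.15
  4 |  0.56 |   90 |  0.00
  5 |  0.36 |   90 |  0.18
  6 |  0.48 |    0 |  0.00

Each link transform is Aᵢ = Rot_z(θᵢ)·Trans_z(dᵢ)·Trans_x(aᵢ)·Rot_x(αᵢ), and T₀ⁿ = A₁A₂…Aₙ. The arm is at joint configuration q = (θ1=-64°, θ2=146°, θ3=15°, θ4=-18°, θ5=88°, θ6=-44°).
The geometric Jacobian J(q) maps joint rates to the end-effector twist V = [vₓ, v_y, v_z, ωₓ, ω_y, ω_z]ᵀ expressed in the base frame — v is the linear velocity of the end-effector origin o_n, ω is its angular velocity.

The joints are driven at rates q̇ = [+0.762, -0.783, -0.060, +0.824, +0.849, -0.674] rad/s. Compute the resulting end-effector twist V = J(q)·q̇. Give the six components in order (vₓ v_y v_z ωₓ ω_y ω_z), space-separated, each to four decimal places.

o_n = [0.5939, 0.6270, -1.4852]
J₁: ẑ×o_n = [-0.6270, 0.5939, 0.0000], ω = ẑ
J2: z=[0.8988, 0.4384, 0.0000] o=[0.1622, -0.3326, 0.0000] → [-0.6511, 1.3349, 0.6732, 0.8988, 0.4384, 0.0000]
J3: z=[0.2451, -0.5026, -0.8290] o=[0.5697, -0.0047, -0.0783] → [1.2308, 0.3249, 0.1670, 0.2451, -0.5026, -0.8290]
J4: z=[0.2451, -0.5026, -0.8290] o=[0.5259, 0.4865, -0.5699] → [0.5765, 0.1681, 0.0686, 0.2451, -0.5026, -0.8290]
J5: z=[-0.8785, -0.4768, 0.0293] o=[0.2964, 0.8904, -0.8827] → [0.2950, -0.5207, 0.3732, -0.8785, -0.4768, 0.0293]
J6: z=[-0.4183, 0.7383, -0.5292] o=[0.2213, 0.6328, -1.1827] → [-0.2264, -0.3237, -0.2727, -0.4183, 0.7383, -0.5292]
V = J·q̇ = [0.8363, -0.6976, 0.0200, -0.9804, -1.6296, 0.5101]

0.8363 -0.6976 0.0200 -0.9804 -1.6296 0.5101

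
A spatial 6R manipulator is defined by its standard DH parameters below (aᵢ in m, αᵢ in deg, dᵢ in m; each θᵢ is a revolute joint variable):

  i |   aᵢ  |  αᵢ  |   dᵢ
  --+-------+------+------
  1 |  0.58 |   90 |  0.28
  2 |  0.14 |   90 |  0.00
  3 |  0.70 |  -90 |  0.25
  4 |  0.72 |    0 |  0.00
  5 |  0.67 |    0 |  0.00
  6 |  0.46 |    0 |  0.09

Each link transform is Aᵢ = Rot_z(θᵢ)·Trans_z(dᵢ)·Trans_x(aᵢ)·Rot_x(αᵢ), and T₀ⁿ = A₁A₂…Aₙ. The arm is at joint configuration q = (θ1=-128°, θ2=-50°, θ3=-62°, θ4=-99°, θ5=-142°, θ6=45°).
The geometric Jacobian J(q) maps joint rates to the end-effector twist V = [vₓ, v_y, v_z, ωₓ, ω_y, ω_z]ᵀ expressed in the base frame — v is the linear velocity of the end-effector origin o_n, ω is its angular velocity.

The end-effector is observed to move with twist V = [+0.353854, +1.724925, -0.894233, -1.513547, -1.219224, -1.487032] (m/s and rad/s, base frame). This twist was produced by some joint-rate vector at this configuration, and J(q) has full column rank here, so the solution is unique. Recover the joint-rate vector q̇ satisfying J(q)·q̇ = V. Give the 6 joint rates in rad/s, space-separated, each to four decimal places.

-0.5290 -0.5950 -0.8340 0.9250 0.7380 0.5460

o_n = [-0.4517, -0.2519, 0.0168]
J₁: ẑ×o_n = [0.2519, -0.4517, 0.0000], ω = ẑ
J2: z=[-0.7880, 0.6157, 0.0000] o=[-0.3571, -0.4570, 0.2800] → [-0.1620, -0.2074, -0.1034, -0.7880, 0.6157, 0.0000]
J3: z=[0.4716, 0.6037, -0.6428] o=[-0.4125, -0.5280, 0.1728] → [0.0833, 0.0987, 0.1539, 0.4716, 0.6037, -0.6428]
J4: z=[-0.7194, -0.1582, -0.6764] o=[0.0624, -0.9240, -0.2397] → [0.4140, 0.5323, -0.5648, -0.7194, -0.1582, -0.6764]
J5: z=[-0.7194, -0.1582, -0.6764] o=[0.3404, -0.4067, -0.6563] → [-0.0018, 1.0200, -0.2367, -0.7194, -0.1582, -0.6764]
J6: z=[-0.7194, -0.1582, -0.6764] o=[-0.1017, -0.5067, -0.1628] → [0.1439, 0.3660, -0.2386, -0.7194, -0.1582, -0.6764]
q̇ = J⁺·V = [-0.5290, -0.5950, -0.8340, 0.9250, 0.7380, 0.5460]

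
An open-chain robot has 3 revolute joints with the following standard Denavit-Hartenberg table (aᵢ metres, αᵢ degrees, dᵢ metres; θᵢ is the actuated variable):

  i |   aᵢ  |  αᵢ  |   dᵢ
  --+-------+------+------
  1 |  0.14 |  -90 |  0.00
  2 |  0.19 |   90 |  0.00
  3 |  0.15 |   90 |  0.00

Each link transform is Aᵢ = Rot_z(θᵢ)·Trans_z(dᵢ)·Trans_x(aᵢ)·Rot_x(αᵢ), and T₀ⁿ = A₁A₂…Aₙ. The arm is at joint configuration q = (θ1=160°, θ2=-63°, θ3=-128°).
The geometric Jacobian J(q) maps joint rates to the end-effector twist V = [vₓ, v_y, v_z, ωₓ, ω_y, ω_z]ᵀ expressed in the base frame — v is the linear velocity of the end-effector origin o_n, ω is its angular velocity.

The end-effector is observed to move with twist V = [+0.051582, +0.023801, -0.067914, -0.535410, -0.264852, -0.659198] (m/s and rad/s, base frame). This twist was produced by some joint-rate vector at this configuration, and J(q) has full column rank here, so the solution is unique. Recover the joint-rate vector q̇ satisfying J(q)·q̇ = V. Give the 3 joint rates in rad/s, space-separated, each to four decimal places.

o_n = [-0.1328, 0.1741, 0.0870]
J₁: ẑ×o_n = [-0.1741, -0.1328, 0.0000], ω = ẑ
J2: z=[-0.3420, -0.9397, 0.0000] o=[-0.1316, 0.0479, 0.0000] → [-0.0818, 0.0298, -0.0443, -0.3420, -0.9397, 0.0000]
J3: z=[0.8373, -0.3047, 0.4540] o=[-0.2126, 0.0774, 0.1693] → [-0.0188, 0.1051, 0.1053, 0.8373, -0.3047, 0.4540]
q̇ = J⁺·V = [-0.4490, 0.4320, -0.4630]

-0.4490 0.4320 -0.4630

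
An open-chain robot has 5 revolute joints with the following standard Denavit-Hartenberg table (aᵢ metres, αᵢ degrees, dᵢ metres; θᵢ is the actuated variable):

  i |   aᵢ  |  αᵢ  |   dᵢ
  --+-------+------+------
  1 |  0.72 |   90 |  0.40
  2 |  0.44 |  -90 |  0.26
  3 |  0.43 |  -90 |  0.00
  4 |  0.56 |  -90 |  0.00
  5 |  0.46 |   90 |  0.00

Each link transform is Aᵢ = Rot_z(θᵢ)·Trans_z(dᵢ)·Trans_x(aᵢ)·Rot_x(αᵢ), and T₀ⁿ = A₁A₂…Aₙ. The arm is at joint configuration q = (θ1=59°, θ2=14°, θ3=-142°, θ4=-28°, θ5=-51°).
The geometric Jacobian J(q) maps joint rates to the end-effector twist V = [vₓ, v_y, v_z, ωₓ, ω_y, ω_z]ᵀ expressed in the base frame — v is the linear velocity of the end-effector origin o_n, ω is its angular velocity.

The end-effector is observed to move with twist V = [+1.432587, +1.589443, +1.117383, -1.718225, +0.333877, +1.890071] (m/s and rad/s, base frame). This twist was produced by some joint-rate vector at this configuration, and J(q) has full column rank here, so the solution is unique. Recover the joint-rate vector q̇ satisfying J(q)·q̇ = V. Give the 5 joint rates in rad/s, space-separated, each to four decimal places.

0.3450 -0.8130 0.9880 -0.7830 -0.7430

o_n = [1.2734, -0.3431, 0.7217]
J₁: ẑ×o_n = [0.3431, 1.2734, -0.0000], ω = ẑ
J2: z=[0.8572, -0.5150, 0.0000] o=[0.3708, 0.6172, 0.4000] → [-0.1657, -0.2757, -0.3583, 0.8572, -0.5150, 0.0000]
J3: z=[-0.1246, -0.2074, 0.9703] o=[0.8136, 0.8492, 0.5064] → [1.1123, 0.4730, 0.2439, -0.1246, -0.2074, 0.9703]
J4: z=[0.9831, 0.1062, 0.1489] o=[0.8712, 0.4310, 0.4245] → [0.1469, -0.2323, -0.8038, 0.9831, 0.1062, 0.1489]
J5: z=[0.1729, -0.2735, -0.9462] o=[0.9046, -0.1043, 0.5853] → [-0.2632, -0.3725, 0.0596, 0.1729, -0.2735, -0.9462]
q̇ = J⁺·V = [0.3450, -0.8130, 0.9880, -0.7830, -0.7430]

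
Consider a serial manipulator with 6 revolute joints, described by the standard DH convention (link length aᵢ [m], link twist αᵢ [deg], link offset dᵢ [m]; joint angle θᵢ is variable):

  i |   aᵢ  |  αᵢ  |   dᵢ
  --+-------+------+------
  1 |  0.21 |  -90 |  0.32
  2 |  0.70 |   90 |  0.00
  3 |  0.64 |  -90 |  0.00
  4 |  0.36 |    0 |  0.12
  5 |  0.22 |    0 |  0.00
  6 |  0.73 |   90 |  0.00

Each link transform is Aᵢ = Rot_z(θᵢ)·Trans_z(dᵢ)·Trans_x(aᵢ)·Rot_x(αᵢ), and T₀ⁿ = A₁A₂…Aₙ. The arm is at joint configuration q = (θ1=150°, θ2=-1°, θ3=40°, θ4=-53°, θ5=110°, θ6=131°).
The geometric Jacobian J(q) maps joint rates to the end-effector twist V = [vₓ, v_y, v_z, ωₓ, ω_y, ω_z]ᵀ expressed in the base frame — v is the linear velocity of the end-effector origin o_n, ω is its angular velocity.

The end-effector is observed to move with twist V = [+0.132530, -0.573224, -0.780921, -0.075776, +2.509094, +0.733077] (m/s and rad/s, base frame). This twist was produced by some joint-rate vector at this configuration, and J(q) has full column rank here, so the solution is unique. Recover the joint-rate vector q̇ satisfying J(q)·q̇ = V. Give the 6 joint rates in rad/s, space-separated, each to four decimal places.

0.4940 -0.5570 0.2160 -0.5550 -0.5950 -0.9100

o_n = [-1.0138, 0.2909, 0.5388]
J₁: ẑ×o_n = [-0.2909, -1.0138, 0.0000], ω = ẑ
J2: z=[-0.5000, -0.8660, 0.0000] o=[-0.1819, 0.1050, 0.3200] → [-0.1895, 0.1094, -0.8134, -0.5000, -0.8660, 0.0000]
J3: z=[0.0151, -0.0087, 0.9998] o=[-0.7880, 0.4549, 0.3322] → [0.1622, -0.2289, -0.0044, 0.0151, -0.0087, 0.9998]
J4: z=[0.1736, -0.9848, -0.0112] o=[-1.4182, 0.3438, 0.3408] → [-0.1956, -0.0389, 0.3891, 0.1736, -0.9848, -0.0112]
J5: z=[0.1736, -0.9848, -0.0112] o=[-1.6064, 0.1855, 0.6298] → [0.0908, 0.0091, 0.6019, 0.1736, -0.9848, -0.0112]
J6: z=[0.1736, -0.9848, -0.0112] o=[-1.7271, 0.1663, 0.4469] → [-0.0891, -0.0240, 0.7241, 0.1736, -0.9848, -0.0112]
q̇ = J⁺·V = [0.4940, -0.5570, 0.2160, -0.5550, -0.5950, -0.9100]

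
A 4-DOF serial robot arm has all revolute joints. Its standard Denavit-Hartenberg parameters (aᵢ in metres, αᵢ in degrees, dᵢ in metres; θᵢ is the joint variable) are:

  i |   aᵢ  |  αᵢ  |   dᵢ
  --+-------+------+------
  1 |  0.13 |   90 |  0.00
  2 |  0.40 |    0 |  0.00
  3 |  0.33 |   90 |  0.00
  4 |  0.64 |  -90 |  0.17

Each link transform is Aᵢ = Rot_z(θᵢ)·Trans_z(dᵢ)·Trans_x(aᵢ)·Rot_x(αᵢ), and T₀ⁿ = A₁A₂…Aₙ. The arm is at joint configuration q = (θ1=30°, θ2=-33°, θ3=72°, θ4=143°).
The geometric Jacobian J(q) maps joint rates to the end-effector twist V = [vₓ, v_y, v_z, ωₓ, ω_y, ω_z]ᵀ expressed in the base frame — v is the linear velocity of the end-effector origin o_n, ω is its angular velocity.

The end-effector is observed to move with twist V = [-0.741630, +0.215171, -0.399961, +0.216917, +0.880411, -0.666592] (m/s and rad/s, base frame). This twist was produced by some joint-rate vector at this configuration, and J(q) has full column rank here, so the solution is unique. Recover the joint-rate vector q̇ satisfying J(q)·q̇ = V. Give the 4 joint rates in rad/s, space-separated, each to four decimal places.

o_n = [0.5664, -0.1177, -0.4640]
J₁: ẑ×o_n = [0.1177, 0.5664, -0.0000], ω = ẑ
J2: z=[0.5000, -0.8660, 0.0000] o=[0.1126, 0.0650, 0.0000] → [0.4018, 0.2320, 0.3017, 0.5000, -0.8660, 0.0000]
J3: z=[0.5000, -0.8660, 0.0000] o=[0.4031, 0.2327, -0.2179] → [0.2131, 0.1231, -0.0338, 0.5000, -0.8660, 0.0000]
J4: z=[0.5450, 0.3147, -0.7771] o=[0.6252, 0.3610, -0.0102] → [-0.5148, 0.2930, -0.2424, 0.5450, 0.3147, -0.7771]
q̇ = J⁺·V = [0.1090, -0.5370, -0.1170, 0.9980]

0.1090 -0.5370 -0.1170 0.9980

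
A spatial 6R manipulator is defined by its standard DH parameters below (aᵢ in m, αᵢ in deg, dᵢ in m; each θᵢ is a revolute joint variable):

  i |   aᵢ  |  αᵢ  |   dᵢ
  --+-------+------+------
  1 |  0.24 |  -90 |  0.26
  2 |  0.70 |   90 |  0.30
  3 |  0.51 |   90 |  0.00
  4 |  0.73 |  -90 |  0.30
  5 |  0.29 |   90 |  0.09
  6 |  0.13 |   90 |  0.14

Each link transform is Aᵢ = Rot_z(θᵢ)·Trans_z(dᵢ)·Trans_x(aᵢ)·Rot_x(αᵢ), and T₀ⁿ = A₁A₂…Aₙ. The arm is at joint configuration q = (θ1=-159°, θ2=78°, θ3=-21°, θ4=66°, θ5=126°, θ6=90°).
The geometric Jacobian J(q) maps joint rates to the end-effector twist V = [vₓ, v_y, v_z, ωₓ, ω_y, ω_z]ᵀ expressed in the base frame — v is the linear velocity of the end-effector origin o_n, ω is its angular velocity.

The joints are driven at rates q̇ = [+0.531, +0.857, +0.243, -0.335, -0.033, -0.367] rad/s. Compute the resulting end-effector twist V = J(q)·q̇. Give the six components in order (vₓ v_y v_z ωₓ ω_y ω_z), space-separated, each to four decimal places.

1.1560 -0.3282 -1.0903 0.4048 -0.9166 0.5633

o_n = [-1.0713, -0.5258, -0.8163]
J₁: ẑ×o_n = [0.5258, -1.0713, 0.0000], ω = ẑ
J2: z=[0.3584, -0.9336, 0.0000] o=[-0.2241, -0.0860, 0.2600] → [1.0048, 0.3857, -0.9486, 0.3584, -0.9336, 0.0000]
J3: z=[-0.9132, -0.3505, 0.2079] o=[-0.2524, -0.4182, -0.4247] → [0.1596, -0.5279, -0.1888, -0.9132, -0.3505, 0.2079]
J4: z=[-0.2650, 0.8983, 0.3505] o=[-0.4103, -0.2831, -0.8904] → [0.1517, -0.2121, 0.6581, -0.2650, 0.8983, 0.3505]
J5: z=[-0.0886, -0.3847, 0.9188] o=[-1.1908, -0.1687, -0.9177] → [0.2891, 0.1187, 0.0776, -0.0886, -0.3847, 0.9188]
J6: z=[-0.6210, -0.6999, -0.3529] o=[-0.9729, -0.3778, -0.8864] → [-0.1012, 0.0782, 0.0230, -0.6210, -0.6999, -0.3529]
V = J·q̇ = [1.1560, -0.3282, -1.0903, 0.4048, -0.9166, 0.5633]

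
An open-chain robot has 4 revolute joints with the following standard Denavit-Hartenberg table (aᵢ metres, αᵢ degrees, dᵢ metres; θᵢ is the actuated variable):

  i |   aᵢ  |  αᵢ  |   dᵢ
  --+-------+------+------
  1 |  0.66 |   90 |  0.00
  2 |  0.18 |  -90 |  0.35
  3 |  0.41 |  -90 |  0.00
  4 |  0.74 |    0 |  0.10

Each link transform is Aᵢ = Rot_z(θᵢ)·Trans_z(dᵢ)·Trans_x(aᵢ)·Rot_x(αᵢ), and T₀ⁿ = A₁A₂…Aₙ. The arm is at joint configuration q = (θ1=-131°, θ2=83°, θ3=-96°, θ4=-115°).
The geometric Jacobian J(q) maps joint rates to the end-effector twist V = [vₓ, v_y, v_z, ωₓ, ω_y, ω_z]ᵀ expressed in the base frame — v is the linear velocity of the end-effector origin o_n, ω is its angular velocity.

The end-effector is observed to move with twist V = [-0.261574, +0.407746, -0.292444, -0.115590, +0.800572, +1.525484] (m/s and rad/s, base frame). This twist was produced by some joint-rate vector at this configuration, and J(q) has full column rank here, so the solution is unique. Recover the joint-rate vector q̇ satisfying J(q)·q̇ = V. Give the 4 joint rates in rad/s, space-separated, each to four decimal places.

o_n = [-0.3629, 0.2794, 0.3490]
J₁: ẑ×o_n = [-0.2794, -0.3629, 0.0000], ω = ẑ
J2: z=[-0.7547, 0.6561, 0.0000] o=[-0.4330, -0.4981, 0.0000] → [0.2290, 0.2634, -0.6329, -0.7547, 0.6561, 0.0000]
J3: z=[0.6512, 0.7491, 0.1219] o=[-0.7115, -0.2850, 0.1787] → [0.0588, -0.0684, 0.1064, 0.6512, 0.7491, 0.1219]
J4: z=[-0.1584, -0.0229, 0.9871] o=[-1.0158, -0.0136, 0.1361] → [-0.2941, 0.6783, -0.0315, -0.1584, -0.0229, 0.9871]
q̇ = J⁺·V = [0.6510, 0.5280, 0.6310, 0.8080]

0.6510 0.5280 0.6310 0.8080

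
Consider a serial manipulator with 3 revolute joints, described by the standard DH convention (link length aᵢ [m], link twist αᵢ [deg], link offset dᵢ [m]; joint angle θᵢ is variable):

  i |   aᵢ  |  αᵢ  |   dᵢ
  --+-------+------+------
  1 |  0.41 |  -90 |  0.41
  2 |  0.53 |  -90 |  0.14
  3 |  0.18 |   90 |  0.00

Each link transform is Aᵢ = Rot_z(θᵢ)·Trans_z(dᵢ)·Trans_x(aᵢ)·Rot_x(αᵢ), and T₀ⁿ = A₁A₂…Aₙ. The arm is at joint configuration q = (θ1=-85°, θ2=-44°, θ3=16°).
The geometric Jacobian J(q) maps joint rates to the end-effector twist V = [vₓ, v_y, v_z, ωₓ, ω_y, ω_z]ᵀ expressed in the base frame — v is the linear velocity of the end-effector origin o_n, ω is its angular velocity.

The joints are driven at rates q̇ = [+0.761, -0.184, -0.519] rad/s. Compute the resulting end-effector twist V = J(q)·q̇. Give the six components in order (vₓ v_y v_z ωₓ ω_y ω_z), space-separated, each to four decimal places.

0.7715 0.2081 0.1109 -0.2147 0.3431 1.1343

o_n = [0.1699, -0.9044, 0.8984]
J₁: ẑ×o_n = [0.9044, 0.1699, -0.0000], ω = ẑ
J2: z=[0.9962, 0.0872, 0.0000] o=[0.0357, -0.4084, 0.4100] → [0.0426, -0.4865, -0.5057, 0.9962, 0.0872, 0.0000]
J3: z=[0.0605, -0.6920, -0.7193] o=[0.2084, -0.7760, 0.7782] → [-0.1755, 0.0205, -0.0345, 0.0605, -0.6920, -0.7193]
V = J·q̇ = [0.7715, 0.2081, 0.1109, -0.2147, 0.3431, 1.1343]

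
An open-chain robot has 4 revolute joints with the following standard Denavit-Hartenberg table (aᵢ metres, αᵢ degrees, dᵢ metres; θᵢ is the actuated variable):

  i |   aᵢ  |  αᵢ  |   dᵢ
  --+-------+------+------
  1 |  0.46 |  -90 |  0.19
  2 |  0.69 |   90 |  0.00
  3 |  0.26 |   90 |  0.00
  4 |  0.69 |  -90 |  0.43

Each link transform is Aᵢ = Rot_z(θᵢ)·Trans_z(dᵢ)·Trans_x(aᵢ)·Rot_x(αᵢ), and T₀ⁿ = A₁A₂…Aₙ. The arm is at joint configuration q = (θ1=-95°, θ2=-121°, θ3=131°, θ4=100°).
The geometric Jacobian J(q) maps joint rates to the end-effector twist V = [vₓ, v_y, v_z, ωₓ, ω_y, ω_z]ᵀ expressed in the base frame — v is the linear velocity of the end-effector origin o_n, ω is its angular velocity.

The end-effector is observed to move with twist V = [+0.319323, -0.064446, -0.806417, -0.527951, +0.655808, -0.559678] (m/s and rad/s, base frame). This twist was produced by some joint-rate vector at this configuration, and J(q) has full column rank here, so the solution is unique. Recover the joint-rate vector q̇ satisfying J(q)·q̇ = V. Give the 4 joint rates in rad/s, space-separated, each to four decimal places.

o_n = [0.4385, 0.5615, 0.6308]
J₁: ẑ×o_n = [-0.5615, 0.4385, 0.0000], ω = ẑ
J2: z=[0.9962, -0.0872, 0.0000] o=[-0.0401, -0.4582, 0.1900] → [-0.0384, -0.4391, 1.0576, 0.9962, -0.0872, 0.0000]
J3: z=[0.0747, 0.8539, -0.5150] o=[-0.0091, -0.1042, 0.7814] → [0.2143, -0.2193, -0.3325, 0.0747, 0.8539, -0.5150]
J4: z=[0.6874, 0.3300, 0.6469] o=[0.1787, -0.2088, 0.6352] → [-0.4998, 0.1711, 0.4438, 0.6874, 0.3300, 0.6469]
q̇ = J⁺·V = [0.2120, -0.2800, 0.9180, -0.4620]

0.2120 -0.2800 0.9180 -0.4620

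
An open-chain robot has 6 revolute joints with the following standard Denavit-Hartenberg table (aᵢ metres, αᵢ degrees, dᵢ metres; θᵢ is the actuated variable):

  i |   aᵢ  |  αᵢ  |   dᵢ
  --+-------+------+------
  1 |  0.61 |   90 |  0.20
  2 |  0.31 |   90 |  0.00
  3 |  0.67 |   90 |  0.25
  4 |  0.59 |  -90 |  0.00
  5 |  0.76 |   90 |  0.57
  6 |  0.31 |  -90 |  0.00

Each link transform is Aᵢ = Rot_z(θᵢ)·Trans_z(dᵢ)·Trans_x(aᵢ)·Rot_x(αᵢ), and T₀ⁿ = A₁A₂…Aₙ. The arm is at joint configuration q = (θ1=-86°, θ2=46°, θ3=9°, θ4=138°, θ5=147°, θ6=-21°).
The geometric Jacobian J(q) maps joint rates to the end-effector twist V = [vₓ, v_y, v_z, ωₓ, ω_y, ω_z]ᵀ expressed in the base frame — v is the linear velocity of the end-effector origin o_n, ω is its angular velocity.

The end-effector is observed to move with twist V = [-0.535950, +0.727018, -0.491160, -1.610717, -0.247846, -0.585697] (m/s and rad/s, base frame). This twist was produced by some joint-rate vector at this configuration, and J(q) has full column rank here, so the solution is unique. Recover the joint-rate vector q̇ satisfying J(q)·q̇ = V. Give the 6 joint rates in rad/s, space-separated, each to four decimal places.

o_n = [-0.5868, -0.9984, 0.9678]
J₁: ẑ×o_n = [0.9984, -0.5868, 0.0000], ω = ẑ
J2: z=[-0.9976, -0.0698, 0.0000] o=[0.0426, -0.6085, 0.2000] → [-0.0536, 0.7659, 0.3450, -0.9976, -0.0698, 0.0000]
J3: z=[0.0502, -0.7176, -0.6947] o=[0.0576, -0.8233, 0.4230] → [-0.5126, 0.4203, -0.4712, 0.0502, -0.7176, -0.6947]
J4: z=[0.9929, -0.0395, 0.1125] o=[-0.0024, -1.4686, 0.7254] → [-0.0625, -0.3065, 0.4438, 0.9929, -0.0395, 0.1125]
J5: z=[0.0351, 0.9985, 0.0408] o=[0.0649, -1.4470, 0.1396] → [0.8087, -0.0557, 0.6665, 0.0351, 0.9985, 0.0408]
J6: z=[-0.7706, 0.0531, -0.6351] o=[-0.3987, -0.8848, 0.7491] → [-0.0605, 0.2880, 0.0975, -0.7706, 0.0531, -0.6351]
q̇ = J⁺·V = [-0.2970, 0.2410, -0.2320, -0.9570, -0.4630, 0.5090]

-0.2970 0.2410 -0.2320 -0.9570 -0.4630 0.5090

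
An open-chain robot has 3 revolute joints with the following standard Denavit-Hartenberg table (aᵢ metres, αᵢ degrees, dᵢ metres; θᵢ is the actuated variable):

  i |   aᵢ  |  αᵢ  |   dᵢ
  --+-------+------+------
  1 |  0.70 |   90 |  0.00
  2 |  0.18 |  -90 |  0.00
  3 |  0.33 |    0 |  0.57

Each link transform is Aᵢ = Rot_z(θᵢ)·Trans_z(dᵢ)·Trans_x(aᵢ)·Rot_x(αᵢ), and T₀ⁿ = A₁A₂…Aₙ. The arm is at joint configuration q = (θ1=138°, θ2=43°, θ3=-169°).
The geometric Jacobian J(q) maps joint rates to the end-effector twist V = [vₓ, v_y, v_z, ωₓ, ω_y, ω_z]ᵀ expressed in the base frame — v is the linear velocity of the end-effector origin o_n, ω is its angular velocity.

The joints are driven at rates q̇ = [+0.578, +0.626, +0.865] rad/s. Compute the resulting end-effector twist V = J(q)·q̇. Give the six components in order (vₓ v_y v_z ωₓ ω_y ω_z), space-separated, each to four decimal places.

o_n = [-0.1109, 0.1846, 0.3187]
J₁: ẑ×o_n = [-0.1846, -0.1109, 0.0000], ω = ẑ
J2: z=[0.6691, 0.7431, 0.0000] o=[-0.5202, 0.4684, 0.0000] → [0.2368, -0.2133, -0.4940, 0.6691, 0.7431, 0.0000]
J3: z=[0.5068, -0.4563, 0.7314] o=[-0.6180, 0.5565, 0.1228] → [0.1825, 0.2715, 0.0429, 0.5068, -0.4563, 0.7314]
V = J·q̇ = [0.1994, 0.0373, -0.2721, 0.8573, 0.0705, 1.2106]

0.1994 0.0373 -0.2721 0.8573 0.0705 1.2106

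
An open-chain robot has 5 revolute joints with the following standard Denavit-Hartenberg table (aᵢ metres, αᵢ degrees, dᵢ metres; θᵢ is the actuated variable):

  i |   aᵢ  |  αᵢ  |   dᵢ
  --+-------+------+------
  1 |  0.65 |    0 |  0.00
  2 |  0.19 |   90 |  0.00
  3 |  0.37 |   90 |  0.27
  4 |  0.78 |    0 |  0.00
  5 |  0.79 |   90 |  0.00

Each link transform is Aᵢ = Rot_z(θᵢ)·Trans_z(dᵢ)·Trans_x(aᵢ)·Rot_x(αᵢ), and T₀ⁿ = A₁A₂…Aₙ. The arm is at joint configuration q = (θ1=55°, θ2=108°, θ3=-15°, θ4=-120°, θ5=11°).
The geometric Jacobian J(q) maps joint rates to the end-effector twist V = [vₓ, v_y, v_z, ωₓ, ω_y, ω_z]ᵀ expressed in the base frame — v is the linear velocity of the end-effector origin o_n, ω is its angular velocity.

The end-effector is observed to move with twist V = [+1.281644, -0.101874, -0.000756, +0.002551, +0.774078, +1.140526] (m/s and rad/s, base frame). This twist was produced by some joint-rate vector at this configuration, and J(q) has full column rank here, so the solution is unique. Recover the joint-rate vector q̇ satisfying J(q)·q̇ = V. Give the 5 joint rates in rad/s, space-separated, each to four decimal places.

-0.1830 0.4880 0.7410 -0.1740 -0.6910

o_n = [0.1102, -0.5924, 0.0717]
J₁: ẑ×o_n = [0.5924, 0.1102, -0.0000], ω = ẑ
J2: z=[0.0000, 0.0000, 1.0000] o=[0.3728, 0.5324, 0.0000] → [1.1248, -0.2626, 0.0000, 0.0000, 0.0000, 1.0000]
J3: z=[0.2924, 0.9563, 0.0000] o=[0.1911, 0.5880, 0.0000] → [0.0686, -0.0210, -0.2678, 0.2924, 0.9563, 0.0000]
J4: z=[0.2475, -0.0757, -0.9659] o=[-0.0717, 0.9507, -0.0958] → [-1.5032, -0.2172, -0.3682, 0.2475, -0.0757, -0.9659]
J5: z=[0.2475, -0.0757, -0.9659] o=[0.0910, 0.1946, 0.0052] → [-0.7652, -0.0350, -0.1933, 0.2475, -0.0757, -0.9659]
q̇ = J⁺·V = [-0.1830, 0.4880, 0.7410, -0.1740, -0.6910]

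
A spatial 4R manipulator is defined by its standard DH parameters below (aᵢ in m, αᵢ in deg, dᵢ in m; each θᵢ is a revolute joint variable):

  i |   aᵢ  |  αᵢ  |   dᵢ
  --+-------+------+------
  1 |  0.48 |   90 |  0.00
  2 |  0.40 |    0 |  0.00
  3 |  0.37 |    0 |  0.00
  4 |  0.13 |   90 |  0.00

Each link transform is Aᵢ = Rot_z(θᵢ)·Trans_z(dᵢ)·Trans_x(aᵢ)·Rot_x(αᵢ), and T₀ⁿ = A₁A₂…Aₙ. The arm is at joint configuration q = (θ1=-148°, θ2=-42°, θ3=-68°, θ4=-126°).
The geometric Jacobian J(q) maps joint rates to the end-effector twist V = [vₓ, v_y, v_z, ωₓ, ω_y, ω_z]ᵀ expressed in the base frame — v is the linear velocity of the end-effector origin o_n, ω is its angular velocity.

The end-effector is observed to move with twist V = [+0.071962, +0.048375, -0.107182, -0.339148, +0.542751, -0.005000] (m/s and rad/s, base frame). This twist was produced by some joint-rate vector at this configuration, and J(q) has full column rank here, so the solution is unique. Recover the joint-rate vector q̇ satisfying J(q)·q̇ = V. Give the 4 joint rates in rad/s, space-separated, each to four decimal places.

-0.0050 -0.1700 0.2500 0.5600

o_n = [-0.4902, -0.3063, -0.5076]
J₁: ẑ×o_n = [0.3063, -0.4902, 0.0000], ω = ẑ
J2: z=[-0.5299, 0.8480, 0.0000] o=[-0.4071, -0.2544, 0.0000] → [-0.4304, -0.2690, 0.0980, -0.5299, 0.8480, 0.0000]
J3: z=[-0.5299, 0.8480, 0.0000] o=[-0.6592, -0.4119, -0.2677] → [-0.2035, -0.1271, -0.1992, -0.5299, 0.8480, 0.0000]
J4: z=[-0.5299, 0.8480, 0.0000] o=[-0.5518, -0.3448, -0.6153] → [0.0914, 0.0571, -0.0727, -0.5299, 0.8480, 0.0000]
q̇ = J⁺·V = [-0.0050, -0.1700, 0.2500, 0.5600]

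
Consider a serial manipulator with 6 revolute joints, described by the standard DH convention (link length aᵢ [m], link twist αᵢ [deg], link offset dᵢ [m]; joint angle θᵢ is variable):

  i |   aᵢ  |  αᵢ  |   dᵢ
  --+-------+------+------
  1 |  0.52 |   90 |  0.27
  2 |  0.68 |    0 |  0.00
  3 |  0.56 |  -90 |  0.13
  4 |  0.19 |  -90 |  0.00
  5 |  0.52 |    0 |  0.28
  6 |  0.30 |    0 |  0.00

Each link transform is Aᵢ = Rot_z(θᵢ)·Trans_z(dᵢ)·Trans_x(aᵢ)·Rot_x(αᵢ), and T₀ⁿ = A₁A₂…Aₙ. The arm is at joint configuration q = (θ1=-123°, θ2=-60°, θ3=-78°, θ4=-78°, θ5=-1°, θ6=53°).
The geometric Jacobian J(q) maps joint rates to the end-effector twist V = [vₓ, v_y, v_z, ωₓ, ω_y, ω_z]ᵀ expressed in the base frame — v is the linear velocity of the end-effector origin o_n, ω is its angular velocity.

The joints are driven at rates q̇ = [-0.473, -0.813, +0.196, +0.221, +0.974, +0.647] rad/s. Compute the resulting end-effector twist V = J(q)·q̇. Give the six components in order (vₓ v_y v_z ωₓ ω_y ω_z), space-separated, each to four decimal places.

o_n = [-0.7668, 0.5577, -0.8324]
J₁: ẑ×o_n = [-0.5577, -0.7668, 0.0000], ω = ẑ
J2: z=[-0.8387, 0.5446, 0.0000] o=[-0.2832, -0.4361, 0.2700] → [-0.6004, -0.9245, -0.5700, -0.8387, 0.5446, 0.0000]
J3: z=[-0.8387, 0.5446, 0.0000] o=[-0.4684, -0.7213, -0.3189] → [-0.2797, -0.4307, -0.9100, -0.8387, 0.5446, 0.0000]
J4: z=[-0.3644, -0.5612, -0.7431] o=[-0.3508, -0.3014, -0.6936] → [0.7163, 0.2586, -0.5466, -0.3644, -0.5612, -0.7431]
J5: z=[0.5703, 0.4964, -0.6545] o=[-0.4906, -0.1756, -0.7200] → [0.4241, 0.2449, 0.5553, 0.5703, 0.4964, -0.6545]
J6: z=[0.5703, 0.4964, -0.6545] o=[-0.7170, 0.3027, -0.9824] → [0.2413, -0.0529, 0.1701, 0.5703, 0.4964, -0.6545]
V = J·q̇ = [1.4247, 1.2914, 0.8152, 1.3613, 0.3446, -1.6982]

1.4247 1.2914 0.8152 1.3613 0.3446 -1.6982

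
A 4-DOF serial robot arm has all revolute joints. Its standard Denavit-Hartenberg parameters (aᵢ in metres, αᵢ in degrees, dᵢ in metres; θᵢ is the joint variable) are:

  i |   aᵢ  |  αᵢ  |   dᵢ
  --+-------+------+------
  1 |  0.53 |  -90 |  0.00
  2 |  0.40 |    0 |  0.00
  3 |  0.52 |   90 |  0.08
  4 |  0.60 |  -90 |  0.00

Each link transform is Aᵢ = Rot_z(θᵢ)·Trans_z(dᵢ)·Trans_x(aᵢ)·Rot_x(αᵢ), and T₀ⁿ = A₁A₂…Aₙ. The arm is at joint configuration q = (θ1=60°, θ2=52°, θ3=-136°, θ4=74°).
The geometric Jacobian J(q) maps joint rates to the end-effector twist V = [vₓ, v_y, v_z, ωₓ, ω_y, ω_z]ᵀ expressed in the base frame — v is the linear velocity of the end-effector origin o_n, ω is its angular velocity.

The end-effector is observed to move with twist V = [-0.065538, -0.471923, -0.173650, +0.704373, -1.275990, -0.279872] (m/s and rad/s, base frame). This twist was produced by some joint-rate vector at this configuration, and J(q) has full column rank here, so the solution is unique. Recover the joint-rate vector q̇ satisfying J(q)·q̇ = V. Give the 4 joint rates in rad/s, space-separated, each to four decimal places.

-0.3590 -0.6950 -0.5530 0.7570

o_n = [-0.1448, 1.0627, 0.3664]
J₁: ẑ×o_n = [-1.0627, -0.1448, 0.0000], ω = ẑ
J2: z=[-0.8660, 0.5000, 0.0000] o=[0.2650, 0.4590, 0.0000] → [0.1832, 0.3173, -0.3179, -0.8660, 0.5000, 0.0000]
J3: z=[-0.8660, 0.5000, 0.0000] o=[0.3881, 0.6723, -0.3152] → [0.3408, 0.5903, -0.0716, -0.8660, 0.5000, 0.0000]
J4: z=[-0.4973, -0.8613, 0.1045] o=[0.3460, 0.7593, 0.2019] → [-0.1734, 0.0305, -0.5736, -0.4973, -0.8613, 0.1045]
q̇ = J⁺·V = [-0.3590, -0.6950, -0.5530, 0.7570]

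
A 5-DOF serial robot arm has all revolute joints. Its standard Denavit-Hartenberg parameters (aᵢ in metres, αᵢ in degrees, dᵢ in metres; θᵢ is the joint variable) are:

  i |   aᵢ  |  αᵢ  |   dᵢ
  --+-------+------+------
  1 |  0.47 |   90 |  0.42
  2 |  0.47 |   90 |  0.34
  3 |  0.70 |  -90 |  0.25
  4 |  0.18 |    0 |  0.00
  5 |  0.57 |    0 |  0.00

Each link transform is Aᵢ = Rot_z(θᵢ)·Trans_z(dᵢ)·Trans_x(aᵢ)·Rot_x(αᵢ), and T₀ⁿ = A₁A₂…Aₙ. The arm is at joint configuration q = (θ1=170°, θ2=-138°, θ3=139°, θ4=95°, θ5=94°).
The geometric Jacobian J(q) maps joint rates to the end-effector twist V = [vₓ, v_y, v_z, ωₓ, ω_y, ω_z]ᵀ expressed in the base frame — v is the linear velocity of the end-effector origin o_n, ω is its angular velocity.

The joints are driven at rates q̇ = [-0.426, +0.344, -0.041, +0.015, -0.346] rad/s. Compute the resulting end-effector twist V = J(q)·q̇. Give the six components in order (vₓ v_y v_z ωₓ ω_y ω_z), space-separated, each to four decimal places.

0.0311 0.0123 -0.2903 0.2350 0.5615 -0.6018

o_n = [-0.0077, 0.4274, 0.2856]
J₁: ẑ×o_n = [-0.4274, -0.0077, 0.0000], ω = ẑ
J2: z=[0.1736, 0.9848, 0.0000] o=[-0.4629, 0.0816, 0.4200] → [-0.1324, 0.0233, -0.3882, 0.1736, 0.9848, 0.0000]
J3: z=[0.6590, -0.1162, 0.7431] o=[-0.0598, 0.3558, 0.1055] → [-0.0742, -0.0799, 0.0533, 0.6590, -0.1162, 0.7431]
J4: z=[-0.6112, -0.6586, 0.4390] o=[-0.2020, 0.8472, 0.6448] → [0.4208, -0.1343, 0.3845, -0.6112, -0.6586, 0.4390]
J5: z=[-0.6112, -0.6586, 0.4390] o=[-0.3133, 0.8564, 0.5036] → [0.3319, 0.0009, 0.4634, -0.6112, -0.6586, 0.4390]
V = J·q̇ = [0.0311, 0.0123, -0.2903, 0.2350, 0.5615, -0.6018]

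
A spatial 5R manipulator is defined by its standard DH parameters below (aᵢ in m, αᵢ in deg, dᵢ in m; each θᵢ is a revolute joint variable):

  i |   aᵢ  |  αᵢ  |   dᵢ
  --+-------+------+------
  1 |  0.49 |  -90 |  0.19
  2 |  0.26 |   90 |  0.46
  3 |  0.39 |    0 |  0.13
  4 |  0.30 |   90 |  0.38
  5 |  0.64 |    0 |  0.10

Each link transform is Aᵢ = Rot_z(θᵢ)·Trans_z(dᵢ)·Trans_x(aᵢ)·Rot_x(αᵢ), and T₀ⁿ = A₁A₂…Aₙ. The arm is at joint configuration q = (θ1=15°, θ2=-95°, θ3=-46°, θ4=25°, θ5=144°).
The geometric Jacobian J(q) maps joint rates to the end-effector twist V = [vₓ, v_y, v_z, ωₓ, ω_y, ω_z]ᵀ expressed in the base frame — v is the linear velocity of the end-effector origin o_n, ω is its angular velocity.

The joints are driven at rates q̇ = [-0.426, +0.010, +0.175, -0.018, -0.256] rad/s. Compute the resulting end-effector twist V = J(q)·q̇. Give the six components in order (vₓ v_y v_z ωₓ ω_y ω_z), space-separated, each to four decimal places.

o_n = [-0.4465, 0.0503, 0.4034]
J₁: ẑ×o_n = [-0.0503, -0.4465, 0.0000], ω = ẑ
J2: z=[-0.2588, 0.9659, 0.0000] o=[0.4733, 0.1268, 0.1900] → [0.2062, 0.0552, 0.9082, -0.2588, 0.9659, 0.0000]
J3: z=[-0.9623, -0.2578, -0.0872] o=[0.3324, 0.5653, 0.4490] → [-0.0331, 0.0240, 0.2947, -0.9623, -0.2578, -0.0872]
J4: z=[-0.9623, -0.2578, -0.0872] o=[0.2571, 0.2547, 0.7076] → [0.0606, -0.2313, 0.0153, -0.9623, -0.2578, -0.0872]
J5: z=[0.2718, -0.8937, -0.3570] o=[-0.1043, 0.0465, 0.9535] → [0.4929, 0.2716, -0.3047, 0.2718, -0.8937, -0.3570]
V = J·q̇ = [-0.1096, 0.1296, 0.1384, -0.2232, 0.1980, -0.3483]

-0.1096 0.1296 0.1384 -0.2232 0.1980 -0.3483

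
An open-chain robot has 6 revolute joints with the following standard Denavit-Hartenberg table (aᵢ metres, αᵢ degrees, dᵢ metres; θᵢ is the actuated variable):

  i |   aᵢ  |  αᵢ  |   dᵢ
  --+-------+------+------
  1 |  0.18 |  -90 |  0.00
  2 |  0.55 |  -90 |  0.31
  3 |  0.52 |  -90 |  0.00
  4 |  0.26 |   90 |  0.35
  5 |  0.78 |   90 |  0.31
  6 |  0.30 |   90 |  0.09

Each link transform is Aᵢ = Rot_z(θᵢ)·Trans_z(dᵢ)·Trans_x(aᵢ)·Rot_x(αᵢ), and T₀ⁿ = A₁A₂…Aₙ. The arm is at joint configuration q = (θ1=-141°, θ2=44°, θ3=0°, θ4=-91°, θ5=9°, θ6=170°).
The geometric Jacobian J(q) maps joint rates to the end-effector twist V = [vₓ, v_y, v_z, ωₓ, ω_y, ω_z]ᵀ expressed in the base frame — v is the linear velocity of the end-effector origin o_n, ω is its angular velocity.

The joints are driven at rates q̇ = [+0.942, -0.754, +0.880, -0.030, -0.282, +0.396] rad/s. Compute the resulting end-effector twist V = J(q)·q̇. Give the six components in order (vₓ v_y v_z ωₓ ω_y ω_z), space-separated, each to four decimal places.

-0.4174 -0.5527 0.1499 0.1447 0.5455 0.0658

o_n = [-0.1424, -0.0807, -1.0195]
J₁: ẑ×o_n = [0.0807, -0.1424, 0.0000], ω = ẑ
J2: z=[0.6293, -0.7771, 0.0000] o=[-0.1399, -0.1133, 0.0000] → [0.7923, 0.6416, 0.0186, 0.6293, -0.7771, 0.0000]
J3: z=[0.5399, 0.4372, -0.7193] o=[-0.2523, -0.6032, -0.3821] → [0.0972, 0.2651, 0.2340, 0.5399, 0.4372, -0.7193]
J4: z=[-0.6293, 0.7771, -0.0000] o=[-0.5430, -0.8386, -0.7433] → [-0.2146, -0.1738, -0.7883, -0.6293, 0.7771, -0.0000]
J5: z=[0.5495, 0.4450, 0.7071] o=[-0.6203, -0.4509, -0.9271] → [-0.3029, 0.3887, -0.0093, 0.5495, 0.4450, 0.7071]
J6: z=[0.7075, -0.6980, -0.1106] o=[-0.1034, 0.1247, -1.2527] → [-0.1855, -0.1607, -0.1725, 0.7075, -0.6980, -0.1106]
V = J·q̇ = [-0.4174, -0.5527, 0.1499, 0.1447, 0.5455, 0.0658]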